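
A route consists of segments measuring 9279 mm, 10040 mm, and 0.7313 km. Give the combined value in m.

750.619 m

In m:
  9279 mm = 9279 × 10^-3 m = 9.279
  10040 mm = 10040 × 10^-3 m = 10.04
  0.7313 km = 0.7313 × 10^3 m = 731.3
Sum: 9.279 + 10.04 + 731.3 = 750.619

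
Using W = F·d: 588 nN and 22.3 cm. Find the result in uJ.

588 × 10⁻⁹ × 22.3 × 10⁻² = 13112.4 × 10⁻¹¹ J

0.131124 uJ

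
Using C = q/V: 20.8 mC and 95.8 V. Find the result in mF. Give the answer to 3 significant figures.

(20.8 × 10^-3) / (95.8) = 0.21712 × 10^-3 F

0.217 mF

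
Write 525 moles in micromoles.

525000000 micromoles

(no prefix) = 10⁰, micro = 10⁻⁶; factor is 10⁶.
525 × 10⁶ = 525000000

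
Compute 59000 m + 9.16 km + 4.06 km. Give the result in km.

In km:
  59000 m = 59000e-3 km = 59
  9.16 km → 9.16
  4.06 km → 4.06
Sum: 59 + 9.16 + 4.06 = 72.22

72.22 km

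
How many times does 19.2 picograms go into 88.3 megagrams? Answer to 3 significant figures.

4600000000000000000

(88.3 × 10⁶) / (19.2 × 10⁻¹²) = 4.599 × 10¹⁸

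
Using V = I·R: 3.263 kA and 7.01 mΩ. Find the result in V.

3.263 × 10³ × 7.01 × 10⁻³ = 22.87363 V

22.87363 V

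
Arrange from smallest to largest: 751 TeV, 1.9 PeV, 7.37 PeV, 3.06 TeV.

3.06 TeV < 751 TeV < 1.9 PeV < 7.37 PeV

751 TeV = 751000000000000 eV
1.9 PeV = 1900000000000000 eV
7.37 PeV = 7370000000000000 eV
3.06 TeV = 3060000000000 eV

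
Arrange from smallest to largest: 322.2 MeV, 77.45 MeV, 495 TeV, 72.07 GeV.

322.2 MeV = 322200000 eV
77.45 MeV = 77450000 eV
495 TeV = 495000000000000 eV
72.07 GeV = 72070000000 eV

77.45 MeV < 322.2 MeV < 72.07 GeV < 495 TeV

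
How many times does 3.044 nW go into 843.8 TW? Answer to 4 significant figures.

(843.8 × 10¹²) / (3.044 × 10⁻⁹) = 277.2 × 10²¹

277200000000000000000000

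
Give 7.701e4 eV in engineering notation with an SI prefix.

77.01 keV

= 77.01e3 eV; 1e3 is kilo.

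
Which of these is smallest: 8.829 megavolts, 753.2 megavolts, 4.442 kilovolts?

8.829 megavolts = 8829000 volts
753.2 megavolts = 753200000 volts
4.442 kilovolts = 4442 volts

4.442 kilovolts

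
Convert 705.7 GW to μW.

giga = 1e9, micro = 1e-6; factor is 1e15.
705.7 × 1e15 = 705700000000000000

705700000000000000 μW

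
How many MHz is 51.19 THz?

tera = 1e12, mega = 1e6; factor is 1e6.
51.19 × 1e6 = 51190000

51190000 MHz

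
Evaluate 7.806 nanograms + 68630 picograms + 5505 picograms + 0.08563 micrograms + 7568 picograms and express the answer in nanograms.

In nanograms:
  7.806 nanograms → 7.806
  68630 picograms = 68630e-3 nanograms = 68.63
  5505 picograms = 5505e-3 nanograms = 5.505
  0.08563 micrograms = 0.08563e3 nanograms = 85.63
  7568 picograms = 7568e-3 nanograms = 7.568
Sum: 7.806 + 68.63 + 5.505 + 85.63 + 7.568 = 175.139

175.139 nanograms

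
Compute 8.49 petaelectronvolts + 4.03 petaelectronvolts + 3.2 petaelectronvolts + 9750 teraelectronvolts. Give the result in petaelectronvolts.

25.47 petaelectronvolts

In petaelectronvolts:
  8.49 petaelectronvolts → 8.49
  4.03 petaelectronvolts → 4.03
  3.2 petaelectronvolts → 3.2
  9750 teraelectronvolts = 9750e-3 petaelectronvolts = 9.75
Sum: 8.49 + 4.03 + 3.2 + 9.75 = 25.47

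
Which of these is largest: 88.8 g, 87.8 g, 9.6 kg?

9.6 kg

88.8 g = 88.8 g
87.8 g = 87.8 g
9.6 kg = 9600 g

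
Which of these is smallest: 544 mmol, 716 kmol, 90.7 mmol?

544 mmol = 0.544 mol
716 kmol = 716000 mol
90.7 mmol = 0.0907 mol

90.7 mmol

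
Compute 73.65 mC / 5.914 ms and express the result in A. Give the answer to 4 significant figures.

(73.65 × 10^-3) / (5.914 × 10^-3) = 12.4535 A

12.45 A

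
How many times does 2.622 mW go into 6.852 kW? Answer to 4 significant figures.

2613000

(6.852 × 10^3) / (2.622 × 10^-3) = 2.6133 × 10^6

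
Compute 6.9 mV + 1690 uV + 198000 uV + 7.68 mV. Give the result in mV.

214.27 mV

In mV:
  6.9 mV → 6.9
  1690 uV = 1690e-3 mV = 1.69
  198000 uV = 198000e-3 mV = 198
  7.68 mV → 7.68
Sum: 6.9 + 1.69 + 198 + 7.68 = 214.27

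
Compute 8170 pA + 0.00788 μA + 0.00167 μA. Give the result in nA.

17.72 nA

In nA:
  8170 pA = 8170 × 10^-3 nA = 8.17
  0.00788 μA = 0.00788 × 10^3 nA = 7.88
  0.00167 μA = 0.00167 × 10^3 nA = 1.67
Sum: 8.17 + 7.88 + 1.67 = 17.72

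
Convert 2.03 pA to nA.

pico = 10^-12, nano = 10^-9; factor is 10^-3.
2.03 × 10^-3 = 0.00203

0.00203 nA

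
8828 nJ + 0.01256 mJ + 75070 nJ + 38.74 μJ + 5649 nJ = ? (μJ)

140.847 μJ

In μJ:
  8828 nJ = 8828 × 10^-3 μJ = 8.828
  0.01256 mJ = 0.01256 × 10^3 μJ = 12.56
  75070 nJ = 75070 × 10^-3 μJ = 75.07
  38.74 μJ → 38.74
  5649 nJ = 5649 × 10^-3 μJ = 5.649
Sum: 8.828 + 12.56 + 75.07 + 38.74 + 5.649 = 140.847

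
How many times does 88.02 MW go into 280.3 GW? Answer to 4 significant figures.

(280.3 × 10^9) / (88.02 × 10^6) = 3.1845 × 10^3

3185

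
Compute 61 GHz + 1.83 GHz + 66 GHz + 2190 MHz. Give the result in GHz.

In GHz:
  61 GHz → 61
  1.83 GHz → 1.83
  66 GHz → 66
  2190 MHz = 2190e-3 GHz = 2.19
Sum: 61 + 1.83 + 66 + 2.19 = 131.02

131.02 GHz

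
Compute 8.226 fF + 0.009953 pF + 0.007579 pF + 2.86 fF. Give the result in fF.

28.618 fF

In fF:
  8.226 fF → 8.226
  0.009953 pF = 0.009953 × 10^3 fF = 9.953
  0.007579 pF = 0.007579 × 10^3 fF = 7.579
  2.86 fF → 2.86
Sum: 8.226 + 9.953 + 7.579 + 2.86 = 28.618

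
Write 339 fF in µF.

0.000000339 µF

femto = 10^-15, micro = 10^-6; factor is 10^-9.
339 × 10^-9 = 0.000000339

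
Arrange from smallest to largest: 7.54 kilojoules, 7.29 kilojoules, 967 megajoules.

7.54 kilojoules = 7540 joules
7.29 kilojoules = 7290 joules
967 megajoules = 967000000 joules

7.29 kilojoules < 7.54 kilojoules < 967 megajoules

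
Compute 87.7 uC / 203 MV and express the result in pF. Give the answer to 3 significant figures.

0.432 pF

(87.7 × 10⁻⁶) / (203 × 10⁶) = 0.43202 × 10⁻¹² F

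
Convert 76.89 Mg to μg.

mega = 1e6, micro = 1e-6; factor is 1e12.
76.89 × 1e12 = 76890000000000

76890000000000 μg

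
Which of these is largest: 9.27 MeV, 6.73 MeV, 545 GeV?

9.27 MeV = 9270000 eV
6.73 MeV = 6730000 eV
545 GeV = 545000000000 eV

545 GeV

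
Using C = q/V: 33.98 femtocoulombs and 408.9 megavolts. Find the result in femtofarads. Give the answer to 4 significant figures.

0.00000008310 femtofarads

(33.98 × 10^-15) / (408.9 × 10^6) = 0.083101 × 10^-21 F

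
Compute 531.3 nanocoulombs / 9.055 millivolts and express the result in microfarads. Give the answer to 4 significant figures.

58.67 microfarads

(531.3 × 10^-9) / (9.055 × 10^-3) = 58.6748 × 10^-6 F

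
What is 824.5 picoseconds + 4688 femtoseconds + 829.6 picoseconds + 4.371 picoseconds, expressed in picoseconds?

In picoseconds:
  824.5 picoseconds → 824.5
  4688 femtoseconds = 4688e-3 picoseconds = 4.688
  829.6 picoseconds → 829.6
  4.371 picoseconds → 4.371
Sum: 824.5 + 4.688 + 829.6 + 4.371 = 1663.159

1663.159 picoseconds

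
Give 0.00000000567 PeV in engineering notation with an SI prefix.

5.67 MeV

= 5.67 × 10⁶ eV; 10⁶ is mega.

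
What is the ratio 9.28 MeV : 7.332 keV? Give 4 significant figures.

1266

(9.28 × 10^6) / (7.332 × 10^3) = 1.2657 × 10^3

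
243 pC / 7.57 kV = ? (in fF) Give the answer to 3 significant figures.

(243 × 10^-12) / (7.57 × 10^3) = 32.1 × 10^-15 F

32.1 fF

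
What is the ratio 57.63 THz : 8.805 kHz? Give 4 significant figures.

6545000000

(57.63e12) / (8.805e3) = 6.5451e9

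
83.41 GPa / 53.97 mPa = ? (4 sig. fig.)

1545000000000

(83.41 × 10⁹) / (53.97 × 10⁻³) = 1.5455 × 10¹²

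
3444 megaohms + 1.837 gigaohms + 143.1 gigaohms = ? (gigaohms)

In gigaohms:
  3444 megaohms = 3444 × 10^-3 gigaohms = 3.444
  1.837 gigaohms → 1.837
  143.1 gigaohms → 143.1
Sum: 3.444 + 1.837 + 143.1 = 148.381

148.381 gigaohms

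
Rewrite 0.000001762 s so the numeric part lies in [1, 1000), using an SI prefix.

1.762 µs

= 1.762 × 10⁻⁶ s; 10⁻⁶ is micro.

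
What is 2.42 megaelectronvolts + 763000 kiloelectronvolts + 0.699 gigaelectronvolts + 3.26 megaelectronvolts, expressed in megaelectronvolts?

1467.68 megaelectronvolts

In megaelectronvolts:
  2.42 megaelectronvolts → 2.42
  763000 kiloelectronvolts = 763000e-3 megaelectronvolts = 763
  0.699 gigaelectronvolts = 0.699e3 megaelectronvolts = 699
  3.26 megaelectronvolts → 3.26
Sum: 2.42 + 763 + 699 + 3.26 = 1467.68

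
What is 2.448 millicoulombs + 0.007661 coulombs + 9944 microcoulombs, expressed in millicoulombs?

In millicoulombs:
  2.448 millicoulombs → 2.448
  0.007661 coulombs = 0.007661 × 10^3 millicoulombs = 7.661
  9944 microcoulombs = 9944 × 10^-3 millicoulombs = 9.944
Sum: 2.448 + 7.661 + 9.944 = 20.053

20.053 millicoulombs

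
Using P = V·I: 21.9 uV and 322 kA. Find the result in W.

7.0518 W

21.9e-6 × 322e3 = 7051.8e-3 W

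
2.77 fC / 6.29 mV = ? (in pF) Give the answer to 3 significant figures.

0.440 pF

(2.77 × 10^-15) / (6.29 × 10^-3) = 0.44038 × 10^-12 F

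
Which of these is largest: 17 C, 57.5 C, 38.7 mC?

17 C = 17 C
57.5 C = 57.5 C
38.7 mC = 0.0387 C

57.5 C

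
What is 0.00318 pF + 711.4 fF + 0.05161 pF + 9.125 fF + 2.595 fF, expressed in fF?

In fF:
  0.00318 pF = 0.00318 × 10^3 fF = 3.18
  711.4 fF → 711.4
  0.05161 pF = 0.05161 × 10^3 fF = 51.61
  9.125 fF → 9.125
  2.595 fF → 2.595
Sum: 3.18 + 711.4 + 51.61 + 9.125 + 2.595 = 777.91

777.91 fF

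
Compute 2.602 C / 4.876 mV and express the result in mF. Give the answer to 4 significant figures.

(2.602) / (4.876 × 10^-3) = 0.533634 × 10^3 F

533600 mF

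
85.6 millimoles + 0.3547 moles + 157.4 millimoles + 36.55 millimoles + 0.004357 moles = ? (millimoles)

In millimoles:
  85.6 millimoles → 85.6
  0.3547 moles = 0.3547 × 10³ millimoles = 354.7
  157.4 millimoles → 157.4
  36.55 millimoles → 36.55
  0.004357 moles = 0.004357 × 10³ millimoles = 4.357
Sum: 85.6 + 354.7 + 157.4 + 36.55 + 4.357 = 638.607

638.607 millimoles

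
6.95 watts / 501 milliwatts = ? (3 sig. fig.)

13.9

(6.95) / (501 × 10⁻³) = 0.01387 × 10³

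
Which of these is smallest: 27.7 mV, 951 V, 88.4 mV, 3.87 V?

27.7 mV

27.7 mV = 0.0277 V
951 V = 951 V
88.4 mV = 0.0884 V
3.87 V = 3.87 V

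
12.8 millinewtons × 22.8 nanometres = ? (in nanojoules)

0.29184 nanojoules

12.8 × 10⁻³ × 22.8 × 10⁻⁹ = 291.84 × 10⁻¹² J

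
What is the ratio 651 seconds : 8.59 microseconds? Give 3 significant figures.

75800000

(651) / (8.59 × 10⁻⁶) = 75.79 × 10⁶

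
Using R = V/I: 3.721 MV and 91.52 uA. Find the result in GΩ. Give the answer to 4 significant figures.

(3.721e6) / (91.52e-6) = 0.0406578e12 Ω

40.66 GΩ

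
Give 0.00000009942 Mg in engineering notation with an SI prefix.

99.42 mg

= 99.42 × 10^-3 g; 10^-3 is milli.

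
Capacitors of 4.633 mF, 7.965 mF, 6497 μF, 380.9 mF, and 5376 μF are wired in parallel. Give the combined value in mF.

In mF:
  4.633 mF → 4.633
  7.965 mF → 7.965
  6497 μF = 6497e-3 mF = 6.497
  380.9 mF → 380.9
  5376 μF = 5376e-3 mF = 5.376
Sum: 4.633 + 7.965 + 6.497 + 380.9 + 5.376 = 405.371

405.371 mF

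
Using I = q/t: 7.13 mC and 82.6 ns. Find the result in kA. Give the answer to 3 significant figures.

(7.13e-3) / (82.6e-9) = 0.08632e6 A

86.3 kA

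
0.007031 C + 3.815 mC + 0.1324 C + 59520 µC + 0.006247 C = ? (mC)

In mC:
  0.007031 C = 0.007031 × 10^3 mC = 7.031
  3.815 mC → 3.815
  0.1324 C = 0.1324 × 10^3 mC = 132.4
  59520 µC = 59520 × 10^-3 mC = 59.52
  0.006247 C = 0.006247 × 10^3 mC = 6.247
Sum: 7.031 + 3.815 + 132.4 + 59.52 + 6.247 = 209.013

209.013 mC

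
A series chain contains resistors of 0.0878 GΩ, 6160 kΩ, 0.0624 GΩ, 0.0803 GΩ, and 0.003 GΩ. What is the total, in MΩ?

In MΩ:
  0.0878 GΩ = 0.0878 × 10³ MΩ = 87.8
  6160 kΩ = 6160 × 10⁻³ MΩ = 6.16
  0.0624 GΩ = 0.0624 × 10³ MΩ = 62.4
  0.0803 GΩ = 0.0803 × 10³ MΩ = 80.3
  0.003 GΩ = 0.003 × 10³ MΩ = 3
Sum: 87.8 + 6.16 + 62.4 + 80.3 + 3 = 239.66

239.66 MΩ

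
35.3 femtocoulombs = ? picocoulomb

0.0353 picocoulombs

femto = 10⁻¹⁵, pico = 10⁻¹²; factor is 10⁻³.
35.3 × 10⁻³ = 0.0353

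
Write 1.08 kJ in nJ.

kilo = 10^3, nano = 10^-9; factor is 10^12.
1.08 × 10^12 = 1080000000000

1080000000000 nJ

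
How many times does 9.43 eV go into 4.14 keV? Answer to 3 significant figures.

439

(4.14 × 10^3) / (9.43) = 0.439 × 10^3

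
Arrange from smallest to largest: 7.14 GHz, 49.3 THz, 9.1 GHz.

7.14 GHz < 9.1 GHz < 49.3 THz

7.14 GHz = 7140000000 Hz
49.3 THz = 49300000000000 Hz
9.1 GHz = 9100000000 Hz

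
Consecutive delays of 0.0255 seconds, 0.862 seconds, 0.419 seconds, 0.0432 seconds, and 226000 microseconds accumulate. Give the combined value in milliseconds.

In milliseconds:
  0.0255 seconds = 0.0255 × 10^3 milliseconds = 25.5
  0.862 seconds = 0.862 × 10^3 milliseconds = 862
  0.419 seconds = 0.419 × 10^3 milliseconds = 419
  0.0432 seconds = 0.0432 × 10^3 milliseconds = 43.2
  226000 microseconds = 226000 × 10^-3 milliseconds = 226
Sum: 25.5 + 862 + 419 + 43.2 + 226 = 1575.7

1575.7 milliseconds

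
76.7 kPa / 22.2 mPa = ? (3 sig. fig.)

(76.7 × 10^3) / (22.2 × 10^-3) = 3.455 × 10^6

3450000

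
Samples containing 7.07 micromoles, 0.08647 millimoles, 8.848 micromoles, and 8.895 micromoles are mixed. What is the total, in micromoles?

111.283 micromoles

In micromoles:
  7.07 micromoles → 7.07
  0.08647 millimoles = 0.08647e3 micromoles = 86.47
  8.848 micromoles → 8.848
  8.895 micromoles → 8.895
Sum: 7.07 + 86.47 + 8.848 + 8.895 = 111.283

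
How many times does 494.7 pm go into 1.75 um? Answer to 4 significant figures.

(1.75 × 10^-6) / (494.7 × 10^-12) = 0.0035375 × 10^6

3537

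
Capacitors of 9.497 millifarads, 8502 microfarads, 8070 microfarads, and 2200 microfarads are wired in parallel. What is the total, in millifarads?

In millifarads:
  9.497 millifarads → 9.497
  8502 microfarads = 8502e-3 millifarads = 8.502
  8070 microfarads = 8070e-3 millifarads = 8.07
  2200 microfarads = 2200e-3 millifarads = 2.2
Sum: 9.497 + 8.502 + 8.07 + 2.2 = 28.269

28.269 millifarads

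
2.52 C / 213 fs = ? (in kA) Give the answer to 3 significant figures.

(2.52) / (213 × 10⁻¹⁵) = 0.011831 × 10¹⁵ A

11800000000 kA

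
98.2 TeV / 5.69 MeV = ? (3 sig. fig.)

(98.2e12) / (5.69e6) = 17.26e6

17300000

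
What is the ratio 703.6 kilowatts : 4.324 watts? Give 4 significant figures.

162700

(703.6 × 10^3) / (4.324) = 162.72 × 10^3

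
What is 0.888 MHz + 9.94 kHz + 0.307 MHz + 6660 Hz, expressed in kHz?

1211.6 kHz

In kHz:
  0.888 MHz = 0.888 × 10³ kHz = 888
  9.94 kHz → 9.94
  0.307 MHz = 0.307 × 10³ kHz = 307
  6660 Hz = 6660 × 10⁻³ kHz = 6.66
Sum: 888 + 9.94 + 307 + 6.66 = 1211.6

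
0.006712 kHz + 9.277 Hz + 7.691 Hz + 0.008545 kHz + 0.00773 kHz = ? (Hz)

In Hz:
  0.006712 kHz = 0.006712 × 10^3 Hz = 6.712
  9.277 Hz → 9.277
  7.691 Hz → 7.691
  0.008545 kHz = 0.008545 × 10^3 Hz = 8.545
  0.00773 kHz = 0.00773 × 10^3 Hz = 7.73
Sum: 6.712 + 9.277 + 7.691 + 8.545 + 7.73 = 39.955

39.955 Hz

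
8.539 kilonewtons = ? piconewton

8539000000000000 piconewtons

kilo = 1e3, pico = 1e-12; factor is 1e15.
8.539 × 1e15 = 8539000000000000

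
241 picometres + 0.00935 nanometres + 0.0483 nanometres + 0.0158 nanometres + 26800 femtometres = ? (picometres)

341.25 picometres

In picometres:
  241 picometres → 241
  0.00935 nanometres = 0.00935 × 10^3 picometres = 9.35
  0.0483 nanometres = 0.0483 × 10^3 picometres = 48.3
  0.0158 nanometres = 0.0158 × 10^3 picometres = 15.8
  26800 femtometres = 26800 × 10^-3 picometres = 26.8
Sum: 241 + 9.35 + 48.3 + 15.8 + 26.8 = 341.25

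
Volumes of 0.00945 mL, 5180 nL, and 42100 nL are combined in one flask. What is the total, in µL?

56.73 µL

In µL:
  0.00945 mL = 0.00945e3 µL = 9.45
  5180 nL = 5180e-3 µL = 5.18
  42100 nL = 42100e-3 µL = 42.1
Sum: 9.45 + 5.18 + 42.1 = 56.73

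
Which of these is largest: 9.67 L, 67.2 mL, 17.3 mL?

9.67 L = 9.67 L
67.2 mL = 0.0672 L
17.3 mL = 0.0173 L

9.67 L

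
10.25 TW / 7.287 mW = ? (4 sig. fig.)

(10.25 × 10^12) / (7.287 × 10^-3) = 1.4066 × 10^15

1407000000000000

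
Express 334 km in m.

kilo = 10³, (no prefix) = 10⁰; factor is 10³.
334 × 10³ = 334000

334000 m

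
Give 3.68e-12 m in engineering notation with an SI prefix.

3.68 pm

= 3.68e-12 m; 1e-12 is pico.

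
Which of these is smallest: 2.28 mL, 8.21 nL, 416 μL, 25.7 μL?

2.28 mL = 0.00228 L
8.21 nL = 0.00000000821 L
416 μL = 0.000416 L
25.7 μL = 0.0000257 L

8.21 nL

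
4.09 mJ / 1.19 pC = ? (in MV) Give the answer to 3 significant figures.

3440 MV

(4.09 × 10^-3) / (1.19 × 10^-12) = 3.437 × 10^9 V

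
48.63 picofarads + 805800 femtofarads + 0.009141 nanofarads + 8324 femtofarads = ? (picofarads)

871.895 picofarads

In picofarads:
  48.63 picofarads → 48.63
  805800 femtofarads = 805800e-3 picofarads = 805.8
  0.009141 nanofarads = 0.009141e3 picofarads = 9.141
  8324 femtofarads = 8324e-3 picofarads = 8.324
Sum: 48.63 + 805.8 + 9.141 + 8.324 = 871.895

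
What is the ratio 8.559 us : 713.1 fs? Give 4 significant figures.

12000000

(8.559e-6) / (713.1e-15) = 0.012003e9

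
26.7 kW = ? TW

kilo = 1e3, tera = 1e12; factor is 1e-9.
26.7 × 1e-9 = 0.0000000267

0.0000000267 TW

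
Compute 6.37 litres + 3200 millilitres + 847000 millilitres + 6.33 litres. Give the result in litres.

In litres:
  6.37 litres → 6.37
  3200 millilitres = 3200e-3 litres = 3.2
  847000 millilitres = 847000e-3 litres = 847
  6.33 litres → 6.33
Sum: 6.37 + 3.2 + 847 + 6.33 = 862.9

862.9 litres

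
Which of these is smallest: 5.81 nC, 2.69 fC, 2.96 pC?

2.69 fC

5.81 nC = 0.00000000581 C
2.69 fC = 0.00000000000000269 C
2.96 pC = 0.00000000000296 C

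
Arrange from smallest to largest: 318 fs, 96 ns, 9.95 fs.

318 fs = 0.000000000000318 s
96 ns = 0.000000096 s
9.95 fs = 0.00000000000000995 s

9.95 fs < 318 fs < 96 ns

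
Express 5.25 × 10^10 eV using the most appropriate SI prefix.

= 52.5 × 10^9 eV; 10^9 is giga.

52.5 GeV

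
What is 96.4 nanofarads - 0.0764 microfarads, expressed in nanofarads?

20 nanofarads

In nanofarads:
  96.4 nanofarads → 96.4
  0.0764 microfarads = 0.0764 × 10^3 nanofarads = 76.4
Difference: 96.4 - 76.4 = 20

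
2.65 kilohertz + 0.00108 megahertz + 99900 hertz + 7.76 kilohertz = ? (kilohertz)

111.39 kilohertz

In kilohertz:
  2.65 kilohertz → 2.65
  0.00108 megahertz = 0.00108e3 kilohertz = 1.08
  99900 hertz = 99900e-3 kilohertz = 99.9
  7.76 kilohertz → 7.76
Sum: 2.65 + 1.08 + 99.9 + 7.76 = 111.39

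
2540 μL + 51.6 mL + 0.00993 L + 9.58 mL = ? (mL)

In mL:
  2540 μL = 2540e-3 mL = 2.54
  51.6 mL → 51.6
  0.00993 L = 0.00993e3 mL = 9.93
  9.58 mL → 9.58
Sum: 2.54 + 51.6 + 9.93 + 9.58 = 73.65

73.65 mL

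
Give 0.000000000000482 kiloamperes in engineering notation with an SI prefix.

= 482 × 10^-12 amperes; 10^-12 is pico.

482 picoamperes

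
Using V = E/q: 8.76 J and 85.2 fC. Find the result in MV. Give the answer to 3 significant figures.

(8.76) / (85.2 × 10^-15) = 0.10282 × 10^15 V

103000000 MV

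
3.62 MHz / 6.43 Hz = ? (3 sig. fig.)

563000

(3.62 × 10⁶) / (6.43) = 0.563 × 10⁶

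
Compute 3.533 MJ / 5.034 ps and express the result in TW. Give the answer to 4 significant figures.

(3.533 × 10⁶) / (5.034 × 10⁻¹²) = 0.701828 × 10¹⁸ W

701800 TW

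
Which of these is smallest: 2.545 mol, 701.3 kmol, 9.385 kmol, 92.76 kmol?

2.545 mol

2.545 mol = 2.545 mol
701.3 kmol = 701300 mol
9.385 kmol = 9385 mol
92.76 kmol = 92760 mol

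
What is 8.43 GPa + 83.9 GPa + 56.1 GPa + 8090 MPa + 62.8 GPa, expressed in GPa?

In GPa:
  8.43 GPa → 8.43
  83.9 GPa → 83.9
  56.1 GPa → 56.1
  8090 MPa = 8090e-3 GPa = 8.09
  62.8 GPa → 62.8
Sum: 8.43 + 83.9 + 56.1 + 8.09 + 62.8 = 219.32

219.32 GPa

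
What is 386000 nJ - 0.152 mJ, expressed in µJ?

234 µJ

In µJ:
  386000 nJ = 386000 × 10⁻³ µJ = 386
  0.152 mJ = 0.152 × 10³ µJ = 152
Difference: 386 - 152 = 234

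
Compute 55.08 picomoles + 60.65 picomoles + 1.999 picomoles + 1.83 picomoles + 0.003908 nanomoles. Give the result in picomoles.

In picomoles:
  55.08 picomoles → 55.08
  60.65 picomoles → 60.65
  1.999 picomoles → 1.999
  1.83 picomoles → 1.83
  0.003908 nanomoles = 0.003908e3 picomoles = 3.908
Sum: 55.08 + 60.65 + 1.999 + 1.83 + 3.908 = 123.467

123.467 picomoles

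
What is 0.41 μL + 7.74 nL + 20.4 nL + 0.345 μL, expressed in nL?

In nL:
  0.41 μL = 0.41 × 10^3 nL = 410
  7.74 nL → 7.74
  20.4 nL → 20.4
  0.345 μL = 0.345 × 10^3 nL = 345
Sum: 410 + 7.74 + 20.4 + 345 = 783.14

783.14 nL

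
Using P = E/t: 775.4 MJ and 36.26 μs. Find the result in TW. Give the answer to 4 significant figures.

21.38 TW

(775.4 × 10^6) / (36.26 × 10^-6) = 21.3844 × 10^12 W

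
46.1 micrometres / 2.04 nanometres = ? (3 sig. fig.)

(46.1e-6) / (2.04e-9) = 22.6e3

22600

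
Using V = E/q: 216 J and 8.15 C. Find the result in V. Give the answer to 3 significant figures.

(216) / (8.15) = 26.503 V

26.5 V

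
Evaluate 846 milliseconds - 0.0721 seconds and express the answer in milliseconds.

In milliseconds:
  846 milliseconds → 846
  0.0721 seconds = 0.0721 × 10³ milliseconds = 72.1
Difference: 846 - 72.1 = 773.9

773.9 milliseconds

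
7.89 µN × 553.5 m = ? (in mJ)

4.367115 mJ

7.89 × 10^-6 × 553.5 = 4367.115 × 10^-6 J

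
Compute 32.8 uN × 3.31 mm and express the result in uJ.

32.8e-6 × 3.31e-3 = 108.568e-9 J

0.108568 uJ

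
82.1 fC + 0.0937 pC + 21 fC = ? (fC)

In fC:
  82.1 fC → 82.1
  0.0937 pC = 0.0937 × 10³ fC = 93.7
  21 fC → 21
Sum: 82.1 + 93.7 + 21 = 196.8

196.8 fC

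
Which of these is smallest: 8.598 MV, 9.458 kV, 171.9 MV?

9.458 kV

8.598 MV = 8598000 V
9.458 kV = 9458 V
171.9 MV = 171900000 V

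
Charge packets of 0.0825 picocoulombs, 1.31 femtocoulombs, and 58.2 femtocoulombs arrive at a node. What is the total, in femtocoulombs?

In femtocoulombs:
  0.0825 picocoulombs = 0.0825 × 10^3 femtocoulombs = 82.5
  1.31 femtocoulombs → 1.31
  58.2 femtocoulombs → 58.2
Sum: 82.5 + 1.31 + 58.2 = 142.01

142.01 femtocoulombs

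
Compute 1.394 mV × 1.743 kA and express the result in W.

2.429742 W

1.394 × 10^-3 × 1.743 × 10^3 = 2.429742 W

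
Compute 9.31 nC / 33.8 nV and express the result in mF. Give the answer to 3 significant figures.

275 mF

(9.31e-9) / (33.8e-9) = 0.27544 F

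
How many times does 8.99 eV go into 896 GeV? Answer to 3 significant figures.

99700000000

(896 × 10⁹) / (8.99) = 99.67 × 10⁹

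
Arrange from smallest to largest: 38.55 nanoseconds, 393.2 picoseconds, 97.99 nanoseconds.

38.55 nanoseconds = 0.00000003855 seconds
393.2 picoseconds = 0.0000000003932 seconds
97.99 nanoseconds = 0.00000009799 seconds

393.2 picoseconds < 38.55 nanoseconds < 97.99 nanoseconds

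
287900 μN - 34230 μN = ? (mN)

253.67 mN

In mN:
  287900 μN = 287900 × 10⁻³ mN = 287.9
  34230 μN = 34230 × 10⁻³ mN = 34.23
Difference: 287.9 - 34.23 = 253.67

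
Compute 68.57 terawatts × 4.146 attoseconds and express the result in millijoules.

68.57e12 × 4.146e-18 = 284.29122e-6 J

0.28429122 millijoules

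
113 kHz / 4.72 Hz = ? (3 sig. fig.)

(113e3) / (4.72) = 23.94e3

23900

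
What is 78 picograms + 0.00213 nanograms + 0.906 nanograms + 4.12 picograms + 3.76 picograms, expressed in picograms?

In picograms:
  78 picograms → 78
  0.00213 nanograms = 0.00213 × 10³ picograms = 2.13
  0.906 nanograms = 0.906 × 10³ picograms = 906
  4.12 picograms → 4.12
  3.76 picograms → 3.76
Sum: 78 + 2.13 + 906 + 4.12 + 3.76 = 994.01

994.01 picograms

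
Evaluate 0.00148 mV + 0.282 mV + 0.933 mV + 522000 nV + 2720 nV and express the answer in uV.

1741.2 uV

In uV:
  0.00148 mV = 0.00148e3 uV = 1.48
  0.282 mV = 0.282e3 uV = 282
  0.933 mV = 0.933e3 uV = 933
  522000 nV = 522000e-3 uV = 522
  2720 nV = 2720e-3 uV = 2.72
Sum: 1.48 + 282 + 933 + 522 + 2.72 = 1741.2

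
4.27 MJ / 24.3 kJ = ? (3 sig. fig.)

176

(4.27e6) / (24.3e3) = 0.1757e3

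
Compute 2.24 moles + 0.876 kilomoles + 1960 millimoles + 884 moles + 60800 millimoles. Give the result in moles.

In moles:
  2.24 moles → 2.24
  0.876 kilomoles = 0.876 × 10³ moles = 876
  1960 millimoles = 1960 × 10⁻³ moles = 1.96
  884 moles → 884
  60800 millimoles = 60800 × 10⁻³ moles = 60.8
Sum: 2.24 + 876 + 1.96 + 884 + 60.8 = 1825

1825 moles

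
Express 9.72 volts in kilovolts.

0.00972 kilovolts

(no prefix) = 1e0, kilo = 1e3; factor is 1e-3.
9.72 × 1e-3 = 0.00972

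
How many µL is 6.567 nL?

nano = 1e-9, micro = 1e-6; factor is 1e-3.
6.567 × 1e-3 = 0.006567

0.006567 µL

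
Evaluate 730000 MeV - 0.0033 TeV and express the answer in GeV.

726.7 GeV

In GeV:
  730000 MeV = 730000 × 10^-3 GeV = 730
  0.0033 TeV = 0.0033 × 10^3 GeV = 3.3
Difference: 730 - 3.3 = 726.7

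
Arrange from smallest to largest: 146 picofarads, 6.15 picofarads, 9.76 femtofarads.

9.76 femtofarads < 6.15 picofarads < 146 picofarads

146 picofarads = 0.000000000146 farads
6.15 picofarads = 0.00000000000615 farads
9.76 femtofarads = 0.00000000000000976 farads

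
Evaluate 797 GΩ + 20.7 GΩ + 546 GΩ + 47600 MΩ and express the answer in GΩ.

In GΩ:
  797 GΩ → 797
  20.7 GΩ → 20.7
  546 GΩ → 546
  47600 MΩ = 47600e-3 GΩ = 47.6
Sum: 797 + 20.7 + 546 + 47.6 = 1411.3

1411.3 GΩ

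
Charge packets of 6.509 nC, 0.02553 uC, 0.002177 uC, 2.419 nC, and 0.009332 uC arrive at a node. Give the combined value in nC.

In nC:
  6.509 nC → 6.509
  0.02553 uC = 0.02553e3 nC = 25.53
  0.002177 uC = 0.002177e3 nC = 2.177
  2.419 nC → 2.419
  0.009332 uC = 0.009332e3 nC = 9.332
Sum: 6.509 + 25.53 + 2.177 + 2.419 + 9.332 = 45.967

45.967 nC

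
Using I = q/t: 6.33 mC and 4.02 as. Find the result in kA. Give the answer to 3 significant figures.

(6.33 × 10^-3) / (4.02 × 10^-18) = 1.5746 × 10^15 A

1570000000000 kA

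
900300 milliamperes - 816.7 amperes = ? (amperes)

In amperes:
  900300 milliamperes = 900300 × 10^-3 amperes = 900.3
  816.7 amperes → 816.7
Difference: 900.3 - 816.7 = 83.6

83.6 amperes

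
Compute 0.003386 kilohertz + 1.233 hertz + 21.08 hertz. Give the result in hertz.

25.699 hertz

In hertz:
  0.003386 kilohertz = 0.003386 × 10³ hertz = 3.386
  1.233 hertz → 1.233
  21.08 hertz → 21.08
Sum: 3.386 + 1.233 + 21.08 = 25.699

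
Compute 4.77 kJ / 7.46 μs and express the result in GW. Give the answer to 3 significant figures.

0.639 GW

(4.77 × 10³) / (7.46 × 10⁻⁶) = 0.63941 × 10⁹ W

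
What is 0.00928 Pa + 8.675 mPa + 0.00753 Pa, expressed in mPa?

In mPa:
  0.00928 Pa = 0.00928 × 10³ mPa = 9.28
  8.675 mPa → 8.675
  0.00753 Pa = 0.00753 × 10³ mPa = 7.53
Sum: 9.28 + 8.675 + 7.53 = 25.485

25.485 mPa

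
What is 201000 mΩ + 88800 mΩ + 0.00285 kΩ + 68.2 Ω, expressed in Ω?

360.85 Ω

In Ω:
  201000 mΩ = 201000e-3 Ω = 201
  88800 mΩ = 88800e-3 Ω = 88.8
  0.00285 kΩ = 0.00285e3 Ω = 2.85
  68.2 Ω → 68.2
Sum: 201 + 88.8 + 2.85 + 68.2 = 360.85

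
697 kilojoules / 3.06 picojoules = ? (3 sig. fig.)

228000000000000000

(697e3) / (3.06e-12) = 227.8e15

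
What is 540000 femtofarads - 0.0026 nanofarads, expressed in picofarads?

In picofarads:
  540000 femtofarads = 540000 × 10⁻³ picofarads = 540
  0.0026 nanofarads = 0.0026 × 10³ picofarads = 2.6
Difference: 540 - 2.6 = 537.4

537.4 picofarads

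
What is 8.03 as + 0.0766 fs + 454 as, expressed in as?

In as:
  8.03 as → 8.03
  0.0766 fs = 0.0766 × 10^3 as = 76.6
  454 as → 454
Sum: 8.03 + 76.6 + 454 = 538.63

538.63 as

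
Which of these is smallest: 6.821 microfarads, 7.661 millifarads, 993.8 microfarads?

6.821 microfarads = 0.000006821 farads
7.661 millifarads = 0.007661 farads
993.8 microfarads = 0.0009938 farads

6.821 microfarads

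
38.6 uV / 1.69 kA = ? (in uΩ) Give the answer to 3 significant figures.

(38.6 × 10^-6) / (1.69 × 10^3) = 22.84 × 10^-9 Ω

0.0228 uΩ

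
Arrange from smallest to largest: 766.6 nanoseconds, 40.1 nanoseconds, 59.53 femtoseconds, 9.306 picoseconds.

766.6 nanoseconds = 0.0000007666 seconds
40.1 nanoseconds = 0.0000000401 seconds
59.53 femtoseconds = 0.00000000000005953 seconds
9.306 picoseconds = 0.000000000009306 seconds

59.53 femtoseconds < 9.306 picoseconds < 40.1 nanoseconds < 766.6 nanoseconds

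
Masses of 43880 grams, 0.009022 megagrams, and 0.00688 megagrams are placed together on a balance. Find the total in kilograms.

In kilograms:
  43880 grams = 43880e-3 kilograms = 43.88
  0.009022 megagrams = 0.009022e3 kilograms = 9.022
  0.00688 megagrams = 0.00688e3 kilograms = 6.88
Sum: 43.88 + 9.022 + 6.88 = 59.782

59.782 kilograms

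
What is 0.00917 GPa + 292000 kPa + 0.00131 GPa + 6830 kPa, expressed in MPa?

309.31 MPa

In MPa:
  0.00917 GPa = 0.00917 × 10³ MPa = 9.17
  292000 kPa = 292000 × 10⁻³ MPa = 292
  0.00131 GPa = 0.00131 × 10³ MPa = 1.31
  6830 kPa = 6830 × 10⁻³ MPa = 6.83
Sum: 9.17 + 292 + 1.31 + 6.83 = 309.31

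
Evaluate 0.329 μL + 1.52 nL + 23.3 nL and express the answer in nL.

In nL:
  0.329 μL = 0.329 × 10^3 nL = 329
  1.52 nL → 1.52
  23.3 nL → 23.3
Sum: 329 + 1.52 + 23.3 = 353.82

353.82 nL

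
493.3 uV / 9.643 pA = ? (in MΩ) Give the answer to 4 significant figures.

(493.3 × 10^-6) / (9.643 × 10^-12) = 51.1563 × 10^6 Ω

51.16 MΩ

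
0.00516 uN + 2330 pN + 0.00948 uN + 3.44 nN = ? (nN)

20.41 nN

In nN:
  0.00516 uN = 0.00516 × 10^3 nN = 5.16
  2330 pN = 2330 × 10^-3 nN = 2.33
  0.00948 uN = 0.00948 × 10^3 nN = 9.48
  3.44 nN → 3.44
Sum: 5.16 + 2.33 + 9.48 + 3.44 = 20.41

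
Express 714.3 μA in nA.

714300 nA

micro = 10⁻⁶, nano = 10⁻⁹; factor is 10³.
714.3 × 10³ = 714300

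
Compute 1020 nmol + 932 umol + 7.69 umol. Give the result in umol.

In umol:
  1020 nmol = 1020 × 10^-3 umol = 1.02
  932 umol → 932
  7.69 umol → 7.69
Sum: 1.02 + 932 + 7.69 = 940.71

940.71 umol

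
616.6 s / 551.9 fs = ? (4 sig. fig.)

(616.6) / (551.9e-15) = 1.1172e15

1117000000000000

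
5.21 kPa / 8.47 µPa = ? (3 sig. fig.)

615000000

(5.21 × 10^3) / (8.47 × 10^-6) = 0.6151 × 10^9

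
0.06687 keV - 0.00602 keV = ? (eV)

In eV:
  0.06687 keV = 0.06687 × 10³ eV = 66.87
  0.00602 keV = 0.00602 × 10³ eV = 6.02
Difference: 66.87 - 6.02 = 60.85

60.85 eV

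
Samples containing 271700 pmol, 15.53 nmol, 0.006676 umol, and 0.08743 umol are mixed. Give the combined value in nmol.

381.336 nmol

In nmol:
  271700 pmol = 271700 × 10⁻³ nmol = 271.7
  15.53 nmol → 15.53
  0.006676 umol = 0.006676 × 10³ nmol = 6.676
  0.08743 umol = 0.08743 × 10³ nmol = 87.43
Sum: 271.7 + 15.53 + 6.676 + 87.43 = 381.336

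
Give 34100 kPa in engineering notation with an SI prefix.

= 34.1e6 Pa; 1e6 is mega.

34.1 MPa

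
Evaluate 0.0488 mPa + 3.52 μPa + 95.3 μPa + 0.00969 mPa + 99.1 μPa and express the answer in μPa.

In μPa:
  0.0488 mPa = 0.0488 × 10³ μPa = 48.8
  3.52 μPa → 3.52
  95.3 μPa → 95.3
  0.00969 mPa = 0.00969 × 10³ μPa = 9.69
  99.1 μPa → 99.1
Sum: 48.8 + 3.52 + 95.3 + 9.69 + 99.1 = 256.41

256.41 μPa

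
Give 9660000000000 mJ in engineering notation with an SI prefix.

9.66 GJ

= 9.66 × 10⁹ J; 10⁹ is giga.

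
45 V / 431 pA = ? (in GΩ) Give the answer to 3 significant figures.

104 GΩ

(45) / (431 × 10⁻¹²) = 0.10441 × 10¹² Ω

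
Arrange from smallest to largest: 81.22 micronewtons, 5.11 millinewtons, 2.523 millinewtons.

81.22 micronewtons < 2.523 millinewtons < 5.11 millinewtons

81.22 micronewtons = 0.00008122 newtons
5.11 millinewtons = 0.00511 newtons
2.523 millinewtons = 0.002523 newtons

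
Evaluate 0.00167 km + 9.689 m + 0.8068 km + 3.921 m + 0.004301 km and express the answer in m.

826.381 m

In m:
  0.00167 km = 0.00167 × 10^3 m = 1.67
  9.689 m → 9.689
  0.8068 km = 0.8068 × 10^3 m = 806.8
  3.921 m → 3.921
  0.004301 km = 0.004301 × 10^3 m = 4.301
Sum: 1.67 + 9.689 + 806.8 + 3.921 + 4.301 = 826.381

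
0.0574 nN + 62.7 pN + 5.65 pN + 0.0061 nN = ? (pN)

131.85 pN

In pN:
  0.0574 nN = 0.0574 × 10^3 pN = 57.4
  62.7 pN → 62.7
  5.65 pN → 5.65
  0.0061 nN = 0.0061 × 10^3 pN = 6.1
Sum: 57.4 + 62.7 + 5.65 + 6.1 = 131.85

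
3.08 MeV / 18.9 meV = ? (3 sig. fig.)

(3.08e6) / (18.9e-3) = 0.163e9

163000000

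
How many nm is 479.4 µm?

micro = 10⁻⁶, nano = 10⁻⁹; factor is 10³.
479.4 × 10³ = 479400

479400 nm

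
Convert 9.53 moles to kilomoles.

(no prefix) = 1e0, kilo = 1e3; factor is 1e-3.
9.53 × 1e-3 = 0.00953

0.00953 kilomoles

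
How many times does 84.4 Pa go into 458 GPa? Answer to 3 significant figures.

(458 × 10⁹) / (84.4) = 5.427 × 10⁹

5430000000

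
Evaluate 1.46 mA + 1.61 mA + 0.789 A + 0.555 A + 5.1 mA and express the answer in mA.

In mA:
  1.46 mA → 1.46
  1.61 mA → 1.61
  0.789 A = 0.789e3 mA = 789
  0.555 A = 0.555e3 mA = 555
  5.1 mA → 5.1
Sum: 1.46 + 1.61 + 789 + 555 + 5.1 = 1352.17

1352.17 mA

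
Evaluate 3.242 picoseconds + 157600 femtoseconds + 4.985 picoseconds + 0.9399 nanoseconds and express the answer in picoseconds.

In picoseconds:
  3.242 picoseconds → 3.242
  157600 femtoseconds = 157600e-3 picoseconds = 157.6
  4.985 picoseconds → 4.985
  0.9399 nanoseconds = 0.9399e3 picoseconds = 939.9
Sum: 3.242 + 157.6 + 4.985 + 939.9 = 1105.727

1105.727 picoseconds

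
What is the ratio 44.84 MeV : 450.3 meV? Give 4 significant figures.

99580000

(44.84 × 10^6) / (450.3 × 10^-3) = 0.099578 × 10^9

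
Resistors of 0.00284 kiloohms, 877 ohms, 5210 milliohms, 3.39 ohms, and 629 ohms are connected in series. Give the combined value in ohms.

In ohms:
  0.00284 kiloohms = 0.00284 × 10^3 ohms = 2.84
  877 ohms → 877
  5210 milliohms = 5210 × 10^-3 ohms = 5.21
  3.39 ohms → 3.39
  629 ohms → 629
Sum: 2.84 + 877 + 5.21 + 3.39 + 629 = 1517.44

1517.44 ohms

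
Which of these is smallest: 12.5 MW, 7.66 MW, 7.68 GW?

12.5 MW = 12500000 W
7.66 MW = 7660000 W
7.68 GW = 7680000000 W

7.66 MW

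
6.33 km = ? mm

6330000 mm

kilo = 10³, milli = 10⁻³; factor is 10⁶.
6.33 × 10⁶ = 6330000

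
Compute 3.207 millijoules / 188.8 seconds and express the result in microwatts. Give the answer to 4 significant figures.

(3.207 × 10⁻³) / (188.8) = 0.0169862 × 10⁻³ W

16.99 microwatts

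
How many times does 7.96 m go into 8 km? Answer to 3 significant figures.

(8e3) / (7.96) = 1.005e3

1010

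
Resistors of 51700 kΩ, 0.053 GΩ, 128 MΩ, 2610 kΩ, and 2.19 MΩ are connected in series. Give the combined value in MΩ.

In MΩ:
  51700 kΩ = 51700 × 10^-3 MΩ = 51.7
  0.053 GΩ = 0.053 × 10^3 MΩ = 53
  128 MΩ → 128
  2610 kΩ = 2610 × 10^-3 MΩ = 2.61
  2.19 MΩ → 2.19
Sum: 51.7 + 53 + 128 + 2.61 + 2.19 = 237.5

237.5 MΩ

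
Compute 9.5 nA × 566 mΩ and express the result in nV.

9.5e-9 × 566e-3 = 5377e-12 V

5.377 nV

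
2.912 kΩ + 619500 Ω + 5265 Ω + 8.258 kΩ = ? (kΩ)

635.935 kΩ

In kΩ:
  2.912 kΩ → 2.912
  619500 Ω = 619500 × 10^-3 kΩ = 619.5
  5265 Ω = 5265 × 10^-3 kΩ = 5.265
  8.258 kΩ → 8.258
Sum: 2.912 + 619.5 + 5.265 + 8.258 = 635.935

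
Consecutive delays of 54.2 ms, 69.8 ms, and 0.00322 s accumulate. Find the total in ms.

127.22 ms

In ms:
  54.2 ms → 54.2
  69.8 ms → 69.8
  0.00322 s = 0.00322e3 ms = 3.22
Sum: 54.2 + 69.8 + 3.22 = 127.22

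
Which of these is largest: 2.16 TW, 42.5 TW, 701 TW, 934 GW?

2.16 TW = 2160000000000 W
42.5 TW = 42500000000000 W
701 TW = 701000000000000 W
934 GW = 934000000000 W

701 TW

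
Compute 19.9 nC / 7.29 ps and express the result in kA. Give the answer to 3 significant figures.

(19.9e-9) / (7.29e-12) = 2.7298e3 A

2.73 kA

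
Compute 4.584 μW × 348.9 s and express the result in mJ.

1.5993576 mJ

4.584 × 10⁻⁶ × 348.9 = 1599.3576 × 10⁻⁶ J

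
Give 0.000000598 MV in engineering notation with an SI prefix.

= 598e-3 V; 1e-3 is milli.

598 mV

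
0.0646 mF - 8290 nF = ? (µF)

56.31 µF

In µF:
  0.0646 mF = 0.0646 × 10^3 µF = 64.6
  8290 nF = 8290 × 10^-3 µF = 8.29
Difference: 64.6 - 8.29 = 56.31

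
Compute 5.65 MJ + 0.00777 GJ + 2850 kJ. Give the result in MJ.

In MJ:
  5.65 MJ → 5.65
  0.00777 GJ = 0.00777 × 10^3 MJ = 7.77
  2850 kJ = 2850 × 10^-3 MJ = 2.85
Sum: 5.65 + 7.77 + 2.85 = 16.27

16.27 MJ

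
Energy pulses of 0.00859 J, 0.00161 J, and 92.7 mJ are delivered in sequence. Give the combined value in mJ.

In mJ:
  0.00859 J = 0.00859 × 10^3 mJ = 8.59
  0.00161 J = 0.00161 × 10^3 mJ = 1.61
  92.7 mJ → 92.7
Sum: 8.59 + 1.61 + 92.7 = 102.9

102.9 mJ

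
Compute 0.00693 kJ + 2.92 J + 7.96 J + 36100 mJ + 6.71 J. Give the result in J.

In J:
  0.00693 kJ = 0.00693e3 J = 6.93
  2.92 J → 2.92
  7.96 J → 7.96
  36100 mJ = 36100e-3 J = 36.1
  6.71 J → 6.71
Sum: 6.93 + 2.92 + 7.96 + 36.1 + 6.71 = 60.62

60.62 J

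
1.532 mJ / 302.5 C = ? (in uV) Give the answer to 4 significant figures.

5.064 uV

(1.532e-3) / (302.5) = 0.00506446e-3 V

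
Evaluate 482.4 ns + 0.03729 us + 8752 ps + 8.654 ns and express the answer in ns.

In ns:
  482.4 ns → 482.4
  0.03729 us = 0.03729e3 ns = 37.29
  8752 ps = 8752e-3 ns = 8.752
  8.654 ns → 8.654
Sum: 482.4 + 37.29 + 8.752 + 8.654 = 537.096

537.096 ns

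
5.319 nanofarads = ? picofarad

nano = 10⁻⁹, pico = 10⁻¹²; factor is 10³.
5.319 × 10³ = 5319

5319 picofarads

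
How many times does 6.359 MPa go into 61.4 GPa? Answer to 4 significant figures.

9656

(61.4e9) / (6.359e6) = 9.6556e3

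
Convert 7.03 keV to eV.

7030 eV

kilo = 1e3, (no prefix) = 1e0; factor is 1e3.
7.03 × 1e3 = 7030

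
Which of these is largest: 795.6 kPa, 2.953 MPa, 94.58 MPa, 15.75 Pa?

94.58 MPa

795.6 kPa = 795600 Pa
2.953 MPa = 2953000 Pa
94.58 MPa = 94580000 Pa
15.75 Pa = 15.75 Pa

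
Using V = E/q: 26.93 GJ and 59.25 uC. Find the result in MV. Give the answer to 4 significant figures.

(26.93e9) / (59.25e-6) = 0.454515e15 V

454500000 MV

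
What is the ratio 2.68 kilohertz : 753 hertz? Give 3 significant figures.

(2.68 × 10^3) / (753) = 0.003559 × 10^3

3.56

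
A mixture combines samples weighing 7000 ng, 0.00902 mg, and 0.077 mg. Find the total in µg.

In µg:
  7000 ng = 7000 × 10⁻³ µg = 7
  0.00902 mg = 0.00902 × 10³ µg = 9.02
  0.077 mg = 0.077 × 10³ µg = 77
Sum: 7 + 9.02 + 77 = 93.02

93.02 µg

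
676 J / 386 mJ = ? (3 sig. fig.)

1750

(676) / (386 × 10⁻³) = 1.751 × 10³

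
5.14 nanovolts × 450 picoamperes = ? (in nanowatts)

5.14 × 10^-9 × 450 × 10^-12 = 2313 × 10^-21 W

0.000000002313 nanowatts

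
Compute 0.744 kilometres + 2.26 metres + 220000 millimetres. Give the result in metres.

966.26 metres

In metres:
  0.744 kilometres = 0.744 × 10³ metres = 744
  2.26 metres → 2.26
  220000 millimetres = 220000 × 10⁻³ metres = 220
Sum: 744 + 2.26 + 220 = 966.26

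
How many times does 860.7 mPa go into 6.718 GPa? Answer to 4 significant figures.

(6.718e9) / (860.7e-3) = 0.0078053e12

7805000000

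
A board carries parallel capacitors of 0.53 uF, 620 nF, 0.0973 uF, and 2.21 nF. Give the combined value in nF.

1249.51 nF

In nF:
  0.53 uF = 0.53e3 nF = 530
  620 nF → 620
  0.0973 uF = 0.0973e3 nF = 97.3
  2.21 nF → 2.21
Sum: 530 + 620 + 97.3 + 2.21 = 1249.51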